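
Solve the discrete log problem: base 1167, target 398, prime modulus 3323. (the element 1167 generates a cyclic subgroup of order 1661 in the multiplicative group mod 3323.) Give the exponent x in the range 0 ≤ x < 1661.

784

Baby-step giant-step with m = ceil(sqrt(1661)) = 41.
Baby table (1167^j mod 3323 for j=0..40):
  0:1  1:1167  2:2782  3:23  4:257  5:849  6:529  7:2588
  8:2912  9:2198  10:3033  11:516  12:709  13:3299  14:1899  15:3015
  16:2771  17:478  18:2885  19:596  20:1025  21:3218  22:416  23:314
  24:908  25:2922  26:576  27:946  28:746  29:3279  30:1820  31:543
  32:2311  33:1984  34:2520  35:3308  36:2433  37:1469  38:2978  39:2791
  40:557
Giant step factor: 1167^(-41) ≡ 1521 (mod 3323).
Scan 398·1521^i mod 3323 for i = 0, 1, …:
  i=0: 398   i=1: 572   i=2: 2709   i=3: 3192
  i=4: 129   i=5: 152   i=6: 1905   i=7: 3172
  i=8: 2939   i=9: 784     …   i=18: 2229
  i=19: 849
Match at i=19, j=5: x = 19·41 + 5 = 784.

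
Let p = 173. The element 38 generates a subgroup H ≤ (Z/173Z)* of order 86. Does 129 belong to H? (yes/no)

no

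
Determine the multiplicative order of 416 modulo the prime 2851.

2850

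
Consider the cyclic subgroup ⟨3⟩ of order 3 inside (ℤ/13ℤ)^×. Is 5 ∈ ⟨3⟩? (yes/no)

no

⟨3⟩ has order 3; its elements mod 13 are {1, 3, 9}.
5 is not in this set.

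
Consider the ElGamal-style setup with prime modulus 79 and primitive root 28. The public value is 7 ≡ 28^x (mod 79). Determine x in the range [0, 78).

Successive powers of 28 modulo 79:
  28^0=1  28^1=28  28^2=73  28^3=69  28^4=36  28^5=60
  28^6=21  28^7=35  28^8=32  28^9=27  28^10=45  28^11=75
  28^12=46  28^13=24  28^14=40  28^15=14  28^16=76  28^17=74
  28^18=18  28^19=30  28^20=50  28^21=57  28^22=16  28^23=53
  28^24=62  28^25=77  28^26=23  28^27=12  28^28=20  28^29=7
So 28^29 ≡ 7 (mod 79), giving x = 29.

29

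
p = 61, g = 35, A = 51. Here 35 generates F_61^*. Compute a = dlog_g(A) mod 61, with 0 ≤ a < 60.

43

Baby-step giant-step with m = ceil(sqrt(60)) = 8.
Baby table (35^j mod 61 for j=0..7):
  0:1  1:35  2:5  3:53  4:25  5:21  6:3  7:44
Giant step factor: 35^(-8) ≡ 57 (mod 61).
Scan 51·57^i mod 61 for i = 0, 1, …:
  i=0: 51   i=1: 40   i=2: 23   i=3: 30
  i=4: 2   i=5: 53
Match at i=5, j=3: a = 5·8 + 3 = 43.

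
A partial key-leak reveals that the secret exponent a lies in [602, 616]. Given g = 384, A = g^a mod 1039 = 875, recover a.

616

Compute 384^602 mod 1039 = 203, then multiply by 384 repeatedly:
  384^602=203  384^603=27  384^604=1017  384^605=903  384^606=765
  384^607=762  384^608=649  384^609=895  384^610=810  384^611=379
  384^612=76  384^613=92  384^614=2  384^615=768  384^616=875
Found 875 at exponent 616.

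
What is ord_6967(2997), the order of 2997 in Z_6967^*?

The order of 2997 must divide p − 1 = 6966 = 2 · 3^4 · 43.
Divisors: 1, 2, 3, 6, 9, 18, 27, 43, 54, 81, 86, 129, 162, 258, 387, 774, 1161, 2322, 3483, 6966.
Check each in increasing order: 2997^1 ≡ 2997;  2997^2 ≡ 1546;  2997^3 ≡ 307;  2997^6 ≡ 3678;  2997^9 ≡ 492;  2997^18 ≡ 5186;  2997^27 ≡ 1590;  2997^43 ≡ 2828;  2997^54 ≡ 6046;  2997^81 ≡ 5647;  2997^86 ≡ 6435;  2997^129 ≡ 376;  2997^162 ≡ 650;  2997^258 ≡ 2036;  2997^387 ≡ 6133;  2997^774 ≡ 5823;  2997^1161 ≡ 6584;  2997^2322 ≡ 382;  2997^3483 ≡ 1.
Smallest exponent giving 1 is 3483.

3483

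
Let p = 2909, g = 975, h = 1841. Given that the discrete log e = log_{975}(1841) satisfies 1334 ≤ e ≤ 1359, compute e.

Compute 975^1334 mod 2909 = 24, then multiply by 975 repeatedly:
  975^1334=24  975^1335=128  975^1336=2622  975^1337=2348  975^1338=2826
  975^1339=527  975^1340=1841
Found 1841 at exponent 1340.

1340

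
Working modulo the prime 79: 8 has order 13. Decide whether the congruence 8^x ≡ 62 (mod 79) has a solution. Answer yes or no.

yes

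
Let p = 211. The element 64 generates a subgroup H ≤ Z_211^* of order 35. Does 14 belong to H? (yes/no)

no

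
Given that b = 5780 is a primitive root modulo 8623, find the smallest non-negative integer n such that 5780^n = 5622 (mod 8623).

6932

Baby-step giant-step with m = ceil(sqrt(8622)) = 93.
Baby table (5780^j mod 8623 for j=0..92):
  0:1  1:5780  2:2898  3:4574  4:8225  5:1901  6:2078  7:7624
  8:3190  9:2226  10:764  11:944  12:6584  13:2221  14:6356  15:3700
  16:960  17:4211  18:5474  19:1933  20:5955  21:5507  22:2967  23:6736
  24:1235  25:7079  26:485  27:825  28:8604  29:2279  30:5299  31:7947
  32:7562  33:6996  34:3633  35:1735  36:8374  37:821  38:2730  39:7933
  40:4249  41:916  42:8581  43:7307  44:7629  45:6221  46:8093  47:6388
  48:7577  49:7466  50:3988  51:1361  52:2404  53:3467  54:8031  55:1571
  56:361  57:8437  58:2795  59:4221  60:2913  61:5044  62:8580  63:1527
  64:4731  65:1647  66:8491  67:4487  68:5499  69:8465  70:798  71:7758
  72:1640  73:2523  74:1447  75:7973  76:2628  77:4737  78:1835  79:10
  80:6062  81:3111  82:2625  83:4643  84:1764  85:3534  86:7256  87:6031
  88:5014  89:7640  90:817  91:5479  92:4964
Giant step factor: 5780^(-93) ≡ 965 (mod 8623).
Scan 5622·965^i mod 8623 for i = 0, 1, …:
  i=0: 5622   i=1: 1363   i=2: 4599   i=3: 5813
  i=4: 4595   i=5: 1953   i=6: 4831   i=7: 5495
  i=8: 8153   i=9: 3469     …   i=73: 4195
  i=74: 3988
Match at i=74, j=50: n = 74·93 + 50 = 6932.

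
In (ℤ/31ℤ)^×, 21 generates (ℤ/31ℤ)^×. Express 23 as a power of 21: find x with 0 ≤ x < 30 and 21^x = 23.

3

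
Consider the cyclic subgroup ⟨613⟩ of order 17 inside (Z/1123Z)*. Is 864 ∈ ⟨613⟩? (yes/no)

no

⟨613⟩ has order 17; its elements mod 1123 are {1, 6, 26, 36, 156, 173, 216, 309, 487, 613, 676, 687, 731, 753, 936, 1017, 1038}.
864 is not in this set.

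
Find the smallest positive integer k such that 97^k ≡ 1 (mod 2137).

The order of 97 must divide p − 1 = 2136 = 2^3 · 3 · 89.
Divisors: 1, 2, 3, 4, 6, 8, 12, 24, 89, 178, 267, 356, 534, 712, 1068, 2136.
Check each in increasing order: 97^1 ≡ 97;  97^2 ≡ 861;  97^3 ≡ 174;  97^4 ≡ 1919;  97^6 ≡ 358;  97^8 ≡ 510;  97^12 ≡ 2081;  97^24 ≡ 999;  97^89 ≡ 201;  97^178 ≡ 1935;  97^267 ≡ 1.
Smallest exponent giving 1 is 267.

267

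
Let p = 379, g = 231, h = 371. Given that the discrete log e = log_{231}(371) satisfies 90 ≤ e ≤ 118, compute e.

114

Compute 231^90 mod 379 = 39, then multiply by 231 repeatedly:
  231^90=39  231^91=292  231^92=369  231^93=343  231^94=22
  231^95=155  231^96=179  231^97=38  231^98=61  231^99=68
  231^100=169  231^101=2  231^102=83  231^103=223  231^104=348
  231^105=40  231^106=144  231^107=291  231^108=138  231^109=42
  231^110=227  231^111=135  231^112=107  231^113=82  231^114=371
Found 371 at exponent 114.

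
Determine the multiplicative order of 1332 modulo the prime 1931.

965

The order of 1332 must divide p − 1 = 1930 = 2 · 5 · 193.
Divisors: 1, 2, 5, 10, 193, 386, 965, 1930.
Check each in increasing order: 1332^1 ≡ 1332;  1332^2 ≡ 1566;  1332^5 ≡ 662;  1332^10 ≡ 1838;  1332^193 ≡ 1817;  1332^386 ≡ 1410;  1332^965 ≡ 1.
Smallest exponent giving 1 is 965.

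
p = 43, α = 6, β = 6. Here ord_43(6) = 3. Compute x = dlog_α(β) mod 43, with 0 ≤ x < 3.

Successive powers of 6 modulo 43:
  6^0=1  6^1=6
So 6^1 ≡ 6 (mod 43), giving x = 1.

1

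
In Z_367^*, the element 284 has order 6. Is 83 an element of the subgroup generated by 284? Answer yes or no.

yes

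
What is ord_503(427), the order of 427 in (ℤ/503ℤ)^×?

The order of 427 must divide p − 1 = 502 = 2 · 251.
Divisors: 1, 2, 251, 502.
Check each in increasing order: 427^1 ≡ 427;  427^2 ≡ 243;  427^251 ≡ 1.
Smallest exponent giving 1 is 251.

251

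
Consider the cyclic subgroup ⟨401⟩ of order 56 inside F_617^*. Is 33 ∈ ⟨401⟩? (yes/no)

no

33 ∈ ⟨401⟩ iff 33^56 ≡ 1 (mod 617), since |⟨401⟩| = 56.
33^56 mod 617 = 351.
Since 351 ≠ 1, 33 does not lie in the subgroup.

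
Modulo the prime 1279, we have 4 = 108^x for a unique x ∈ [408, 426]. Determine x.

Compute 108^408 mod 1279 = 1059, then multiply by 108 repeatedly:
  108^408=1059  108^409=541  108^410=873  108^411=917  108^412=553
  108^413=890  108^414=195  108^415=596  108^416=418  108^417=379
  108^418=4
Found 4 at exponent 418.

418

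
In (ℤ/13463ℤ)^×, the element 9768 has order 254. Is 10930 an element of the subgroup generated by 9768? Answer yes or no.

10930 ∈ ⟨9768⟩ iff 10930^254 ≡ 1 (mod 13463), since |⟨9768⟩| = 254.
10930^254 mod 13463 = 1.
Since 1 = 1, 10930 lies in the subgroup.

yes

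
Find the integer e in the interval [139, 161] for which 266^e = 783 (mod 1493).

140

Compute 266^139 mod 1493 = 379, then multiply by 266 repeatedly:
  266^139=379  266^140=783
Found 783 at exponent 140.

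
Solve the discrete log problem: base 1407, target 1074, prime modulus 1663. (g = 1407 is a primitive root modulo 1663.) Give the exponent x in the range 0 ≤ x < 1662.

Baby-step giant-step with m = ceil(sqrt(1662)) = 41.
Baby table (1407^j mod 1663 for j=0..40):
  0:1  1:1407  2:679  3:791  4:390  5:1603  6:393  7:835
  8:767  9:1545  10:274  11:1365  12:1453  13:544  14:428  15:190
  16:1250  17:959  18:620  19:928  20:241  21:1498  22:665  23:1049
  24:862  25:507  26:1585  27:12  28:254  29:1496  30:1177  31:1354
  32:943  33:1390  34:42  35:889  36:247  37:1625  38:1413  39:806
  40:1539
Giant step factor: 1407^(-41) ≡ 1482 (mod 1663).
Scan 1074·1482^i mod 1663 for i = 0, 1, …:
  i=0: 1074   i=1: 177   i=2: 1223   i=3: 1479
  i=4: 44   i=5: 351   i=6: 1326   i=7: 1129
  i=8: 200   i=9: 386     …   i=13: 1301
  i=14: 665
Match at i=14, j=22: x = 14·41 + 22 = 596.

596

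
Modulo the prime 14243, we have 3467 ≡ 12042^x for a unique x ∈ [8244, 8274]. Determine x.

8270

Compute 12042^8244 mod 14243 = 5879, then multiply by 12042 repeatedly:
  12042^8244=5879  12042^8245=7208  12042^8246=1894  12042^8247=4505  12042^8248=11866
  12042^8249=4596  12042^8250=10977  12042^8251=9994  12042^8252=8641  12042^8253=9807
  12042^8254=7181  12042^8255=4349  12042^8256=13390  12042^8257=11620  12042^8258=4808
  12042^8259=141  12042^8260=3005  12042^8261=8990  12042^8262=10780  12042^8263=2058
  12042^8264=13859  12042^8265=4847  12042^8266=14003  12042^8267=1249  12042^8268=14093
  12042^8269=2561  12042^8270=3467
Found 3467 at exponent 8270.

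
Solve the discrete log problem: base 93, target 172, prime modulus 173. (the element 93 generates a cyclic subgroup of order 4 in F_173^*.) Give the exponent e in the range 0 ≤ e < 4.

Successive powers of 93 modulo 173:
  93^0=1  93^1=93  93^2=172
So 93^2 ≡ 172 (mod 173), giving e = 2.

2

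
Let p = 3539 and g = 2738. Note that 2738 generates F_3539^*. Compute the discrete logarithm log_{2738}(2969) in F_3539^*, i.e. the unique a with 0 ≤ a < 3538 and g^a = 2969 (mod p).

1333

Baby-step giant-step with m = ceil(sqrt(3538)) = 60.
Baby table (2738^j mod 3539 for j=0..59):
  0:1  1:2738  2:1042  3:562  4:2830  5:1669  6:873  7:1449
  8:143  9:2244  10:368  11:2508  12:1244  13:1554  14:974  15:1945
  16:2754  17:2382  18:3078  19:1205  20:942  21:2804  22:1261  23:2093
  24:993  25:882  26:1318  27:2443  28:224  29:1065  30:3373  31:2023
  32:439  33:2261  34:907  35:2527  36:181  37:118  38:1035  39:2630
  40:2614  41:1274  42:2297  43:383  44:1110  45:2718  46:2906  47:956
  48:2207  49:1693  50:2883  51:1684  52:3014  53:2923  54:1495  55:2226
  56:630  57:1447  58:1745  59:160
Giant step factor: 2738^(-60) ≡ 2467 (mod 3539).
Scan 2969·2467^i mod 3539 for i = 0, 1, …:
  i=0: 2969   i=1: 2332   i=2: 2169   i=3: 3494
  i=4: 2233   i=5: 2127   i=6: 2511   i=7: 1387
  i=8: 3055   i=9: 2154     …   i=21: 124
  i=22: 1554
Match at i=22, j=13: a = 22·60 + 13 = 1333.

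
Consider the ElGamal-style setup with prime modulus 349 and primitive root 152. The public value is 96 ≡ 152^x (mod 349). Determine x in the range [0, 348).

Baby-step giant-step with m = ceil(sqrt(348)) = 19.
Baby table (152^j mod 349 for j=0..18):
  0:1  1:152  2:70  3:170  4:14  5:34  6:282  7:286
  8:196  9:127  10:109  11:165  12:301  13:33  14:130  15:216
  16:26  17:113  18:75
Giant step factor: 152^(-19) ≡ 173 (mod 349).
Scan 96·173^i mod 349 for i = 0, 1, …:
  i=0: 96   i=1: 205   i=2: 216
Match at i=2, j=15: x = 2·19 + 15 = 53.

53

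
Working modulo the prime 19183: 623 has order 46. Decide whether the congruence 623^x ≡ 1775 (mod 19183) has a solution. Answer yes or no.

no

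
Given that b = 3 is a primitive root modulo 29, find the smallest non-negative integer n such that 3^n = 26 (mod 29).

15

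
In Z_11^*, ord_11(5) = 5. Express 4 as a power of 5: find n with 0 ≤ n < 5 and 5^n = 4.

Successive powers of 5 modulo 11:
  5^0=1  5^1=5  5^2=3  5^3=4
So 5^3 ≡ 4 (mod 11), giving n = 3.

3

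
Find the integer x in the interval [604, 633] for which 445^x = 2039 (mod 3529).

Compute 445^604 mod 3529 = 336, then multiply by 445 repeatedly:
  445^604=336  445^605=1302  445^606=634  445^607=3339  445^608=146
  445^609=1448  445^610=2082  445^611=1892  445^612=2038  445^613=3486
  445^614=2039
Found 2039 at exponent 614.

614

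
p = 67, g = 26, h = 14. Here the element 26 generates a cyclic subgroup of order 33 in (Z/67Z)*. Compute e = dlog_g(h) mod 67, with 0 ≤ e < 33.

21

Successive powers of 26 modulo 67:
  26^0=1  26^1=26  26^2=6  26^3=22  26^4=36  26^5=65
  26^6=15  26^7=55  26^8=23  26^9=62  26^10=4  26^11=37
  26^12=24  26^13=21  26^14=10  26^15=59  26^16=60  26^17=19
  26^18=25  26^19=47  26^20=16  26^21=14
So 26^21 ≡ 14 (mod 67), giving e = 21.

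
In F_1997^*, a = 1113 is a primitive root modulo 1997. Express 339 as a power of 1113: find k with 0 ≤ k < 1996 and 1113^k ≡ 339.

Baby-step giant-step with m = ceil(sqrt(1996)) = 45.
Baby table (1113^j mod 1997 for j=0..44):
  0:1  1:1113  2:629  3:1127  4:235  5:1945  6:37  7:1241
  8:1306  9:1759  10:707  11:73  12:1369  13:1983  14:394  15:1179
  16:198  17:704  18:728  19:1479  20:599  21:1686  22:1335  23:87
  24:975  25:804  26:196  27:475  28:1467  29:1222  30:129  31:1790
  32:1261  33:1599  34:360  35:1280  36:779  37:329  38:726  39:1250
  40:1338  41:1429  42:865  43:191  44:901
Giant step factor: 1113^(-45) ≡ 1227 (mod 1997).
Scan 339·1227^i mod 1997 for i = 0, 1, …:
  i=0: 339   i=1: 577   i=2: 1041   i=3: 1224
  i=4: 104   i=5: 1797   i=6: 231   i=7: 1860
  i=8: 1646   i=9: 675   i=10: 1467
Match at i=10, j=28: k = 10·45 + 28 = 478.

478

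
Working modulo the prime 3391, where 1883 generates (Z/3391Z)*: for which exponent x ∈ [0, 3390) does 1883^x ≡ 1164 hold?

2535

Baby-step giant-step with m = ceil(sqrt(3390)) = 59.
Baby table (1883^j mod 3391 for j=0..58):
  0:1  1:1883  2:2094  3:2660  4:273  5:2018  6:1974  7:506
  8:3318  9:1572  10:3124  11:2498  12:417  13:1890  14:1711  15:363
  16:1938  17:538  18:2536  19:760  20:78  21:1061  22:564  23:629
  24:948  25:1418  26:1377  27:2167  28:1088  29:540  30:2911  31:1557
  32:2007  33:1607  34:1209  35:1186  36:1960  37:1272  38:1130  39:1633
  40:2693  41:1374  42:3300  43:1588  44:2733  45:2092  46:2285  47:2867
  48:89  49:1428  50:3252  51:2761  52:560  53:3270  54:2745  55:951
  56:285  57:877  58:3365
Giant step factor: 1883^(-59) ≡ 1451 (mod 3391).
Scan 1164·1451^i mod 3391 for i = 0, 1, …:
  i=0: 1164   i=1: 246   i=2: 891   i=3: 870
  i=4: 918   i=5: 2746   i=6: 21   i=7: 3343
  i=8: 1563   i=9: 2725     …   i=41: 676
  i=42: 877
Match at i=42, j=57: x = 42·59 + 57 = 2535.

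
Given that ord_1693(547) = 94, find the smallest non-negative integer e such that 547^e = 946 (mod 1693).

27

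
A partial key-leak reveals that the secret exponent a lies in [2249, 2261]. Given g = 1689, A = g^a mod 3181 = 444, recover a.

Compute 1689^2249 mod 3181 = 1330, then multiply by 1689 repeatedly:
  1689^2249=1330  1689^2250=584  1689^2251=266  1689^2252=753  1689^2253=2598
  1689^2254=1423  1689^2255=1792  1689^2256=1557  1689^2257=2267  1689^2258=2220
  1689^2259=2362  1689^2260=444
Found 444 at exponent 2260.

2260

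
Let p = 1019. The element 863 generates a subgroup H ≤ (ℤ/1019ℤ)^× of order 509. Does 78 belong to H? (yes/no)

yes

78 ∈ ⟨863⟩ iff 78^509 ≡ 1 (mod 1019), since |⟨863⟩| = 509.
78^509 mod 1019 = 1.
Since 1 = 1, 78 lies in the subgroup.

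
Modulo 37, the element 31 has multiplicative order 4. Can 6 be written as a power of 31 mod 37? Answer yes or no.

⟨31⟩ has order 4; its elements mod 37 are {1, 6, 31, 36}.
6 is in this set.

yes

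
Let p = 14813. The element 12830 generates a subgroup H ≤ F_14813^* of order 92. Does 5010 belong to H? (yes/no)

no

5010 ∈ ⟨12830⟩ iff 5010^92 ≡ 1 (mod 14813), since |⟨12830⟩| = 92.
5010^92 mod 14813 = 2749.
Since 2749 ≠ 1, 5010 does not lie in the subgroup.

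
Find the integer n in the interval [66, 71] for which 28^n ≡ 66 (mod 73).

69

Compute 28^66 mod 73 = 49, then multiply by 28 repeatedly:
  28^66=49  28^67=58  28^68=18  28^69=66
Found 66 at exponent 69.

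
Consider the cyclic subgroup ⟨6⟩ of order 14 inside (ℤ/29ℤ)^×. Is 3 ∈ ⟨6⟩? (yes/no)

⟨6⟩ has order 14; its elements mod 29 are {1, 4, 5, 6, 7, 9, 13, 16, 20, 22, 23, 24, 25, 28}.
3 is not in this set.

no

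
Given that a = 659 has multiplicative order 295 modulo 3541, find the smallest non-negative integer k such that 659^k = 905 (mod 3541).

6

Successive powers of 659 modulo 3541:
  659^0=1  659^1=659  659^2=2279  659^3=477  659^4=2735  659^5=3537
  659^6=905
So 659^6 ≡ 905 (mod 3541), giving k = 6.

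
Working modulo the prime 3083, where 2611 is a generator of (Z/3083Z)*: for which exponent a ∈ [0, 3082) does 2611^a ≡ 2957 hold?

Baby-step giant-step with m = ceil(sqrt(3082)) = 56.
Baby table (2611^j mod 3083 for j=0..55):
  0:1  1:2611  2:808  3:916  4:2351  5:208  6:480  7:1582
  8:2465  9:1894  10:102  11:1184  12:2258  13:942  14:2411  15:2718
  16:2715  17:1048  18:1707  19:2042  20:1155  21:531  22:2174  23:511
  24:2365  25:2849  26:2543  27:2074  28:1466  29:1723  30:656  31:1751
  32:2855  33:2794  34:756  35:796  36:414  37:1904  38:1548  39:15
  40:2169  41:2871  42:1408  43:1352  44:37  45:1034  46:2149  47:3062
  48:663  49:1530  50:2345  51:3040  52:1798  53:2252  54:691  55:646
Giant step factor: 2611^(-56) ≡ 2709 (mod 3083).
Scan 2957·2709^i mod 3083 for i = 0, 1, …:
  i=0: 2957   i=1: 879   i=2: 1135   i=3: 964
  i=4: 175   i=5: 2376   i=6: 2363   i=7: 1059
  i=8: 1641   i=9: 2866     …   i=41: 305
  i=42: 1
Match at i=42, j=0: a = 42·56 + 0 = 2352.

2352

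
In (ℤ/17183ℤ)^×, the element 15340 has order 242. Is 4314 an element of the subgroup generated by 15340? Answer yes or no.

4314 ∈ ⟨15340⟩ iff 4314^242 ≡ 1 (mod 17183), since |⟨15340⟩| = 242.
4314^242 mod 17183 = 1.
Since 1 = 1, 4314 lies in the subgroup.

yes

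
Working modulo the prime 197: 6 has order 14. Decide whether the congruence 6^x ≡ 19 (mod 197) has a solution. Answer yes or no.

yes

⟨6⟩ has order 14; its elements mod 197 are {1, 6, 19, 33, 36, 83, 93, 104, 114, 161, 164, 178, 191, 196}.
19 is in this set.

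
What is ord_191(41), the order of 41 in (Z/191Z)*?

The order of 41 must divide p − 1 = 190 = 2 · 5 · 19.
Divisors: 1, 2, 5, 10, 19, 38, 95, 190.
Check each in increasing order: 41^1 ≡ 41;  41^2 ≡ 153;  41^5 ≡ 185;  41^10 ≡ 36;  41^19 ≡ 190;  41^38 ≡ 1.
Smallest exponent giving 1 is 38.

38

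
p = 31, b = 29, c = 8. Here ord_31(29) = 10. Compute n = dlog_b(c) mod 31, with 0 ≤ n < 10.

Successive powers of 29 modulo 31:
  29^0=1  29^1=29  29^2=4  29^3=23  29^4=16  29^5=30
  29^6=2  29^7=27  29^8=8
So 29^8 ≡ 8 (mod 31), giving n = 8.

8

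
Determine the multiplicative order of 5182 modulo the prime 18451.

246

The order of 5182 must divide p − 1 = 18450 = 2 · 3^2 · 5^2 · 41.
Divisors: 1, 2, 3, 5, 6, 9, 10, 15, 18, 25, 30, 41, 45, 50, 75, 82, 90, 123, 150, 205, 225, 246, 369, 410, 450, 615, 738, 1025, 1230, 1845, 2050, 3075, 3690, 6150, 9225, 18450.
Check each in increasing order: 5182^1 ≡ 5182;  5182^2 ≡ 6919;  5182^3 ≡ 3965;  5182^5 ≡ 15649;  5182^6 ≡ 973;  5182^9 ≡ 1686;  5182^10 ≡ 9529;  5182^15 ≡ 16790;  5182^18 ≡ 1142;  5182^25 ≡ 3289;  5182^30 ≡ 9722;  5182^41 ≡ 8375;  5182^45 ≡ 14834;  5182^50 ≡ 5235;  5182^75 ≡ 3132;  5182^82 ≡ 8374;  5182^90 ≡ 930;  5182^123 ≡ 18450;  5182^150 ≡ 11943;  5182^205 ≡ 10077;  5182^225 ≡ 5299;  5182^246 ≡ 1.
Smallest exponent giving 1 is 246.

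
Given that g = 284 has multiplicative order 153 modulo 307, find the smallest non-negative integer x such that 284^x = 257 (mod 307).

139

Baby-step giant-step with m = ceil(sqrt(153)) = 13.
Baby table (284^j mod 307 for j=0..12):
  0:1  1:284  2:222  3:113  4:164  5:219  6:182  7:112
  8:187  9:304  10:69  11:255  12:275
Giant step factor: 284^(-13) ≡ 229 (mod 307).
Scan 257·229^i mod 307 for i = 0, 1, …:
  i=0: 257   i=1: 216   i=2: 37   i=3: 184
  i=4: 77   i=5: 134   i=6: 293   i=7: 171
  i=8: 170   i=9: 248   i=10: 304
Match at i=10, j=9: x = 10·13 + 9 = 139.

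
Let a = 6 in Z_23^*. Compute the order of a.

11

The order of 6 must divide p − 1 = 22 = 2 · 11.
Divisors: 1, 2, 11, 22.
Check each in increasing order: 6^1 ≡ 6;  6^2 ≡ 13;  6^11 ≡ 1.
Smallest exponent giving 1 is 11.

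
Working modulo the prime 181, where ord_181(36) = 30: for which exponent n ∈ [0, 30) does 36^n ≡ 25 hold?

28

Successive powers of 36 modulo 181:
  36^0=1  36^1=36  36^2=29  36^3=139  36^4=117  36^5=49
  36^6=135  36^7=154  36^8=114  36^9=122  36^10=48  36^11=99
  36^12=125  36^13=156  36^14=5  36^15=180  36^16=145  36^17=152
  36^18=42  36^19=64  36^20=132  36^21=46  36^22=27  36^23=67
  36^24=59  36^25=133  36^26=82  36^27=56  36^28=25
So 36^28 ≡ 25 (mod 181), giving n = 28.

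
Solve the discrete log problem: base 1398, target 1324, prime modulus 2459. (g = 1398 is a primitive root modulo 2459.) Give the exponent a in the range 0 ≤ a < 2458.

Baby-step giant-step with m = ceil(sqrt(2458)) = 50.
Baby table (1398^j mod 2459 for j=0..49):
  0:1  1:1398  2:1958  3:417  4:183  5:98  6:1759  7:82
  8:1522  9:721  10:2227  11:252  12:659  13:1616  14:1806  15:1854
  16:106  17:648  18:992  19:2399  20:2185  21:552  22:2029  23:1315
  24:1497  25:197  26:2457  27:2122  28:1002  29:1625  30:2093  31:2263
  32:1400  33:2295  34:1874  35:1017  36:464  37:1955  38:1141  39:1686
  40:1306  41:1210  42:2247  43:1163  44:475  45:120  46:548  47:1355
  48:860  49:2288
Giant step factor: 1398^(-50) ≡ 1719 (mod 2459).
Scan 1324·1719^i mod 2459 for i = 0, 1, …:
  i=0: 1324   i=1: 1381   i=2: 1004   i=3: 2117
  i=4: 2262   i=5: 699   i=6: 1589   i=7: 2001
  i=8: 2037   i=9: 2446     …   i=28: 455
  i=29: 183
Match at i=29, j=4: a = 29·50 + 4 = 1454.

1454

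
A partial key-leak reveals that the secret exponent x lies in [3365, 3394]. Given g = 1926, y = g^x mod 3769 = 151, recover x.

3366

Compute 1926^3365 mod 3769 = 3591, then multiply by 1926 repeatedly:
  1926^3365=3591  1926^3366=151
Found 151 at exponent 3366.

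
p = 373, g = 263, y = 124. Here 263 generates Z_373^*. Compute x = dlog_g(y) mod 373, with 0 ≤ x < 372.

Baby-step giant-step with m = ceil(sqrt(372)) = 20.
Baby table (263^j mod 373 for j=0..19):
  0:1  1:263  2:164  3:237  4:40  5:76  6:219  7:155
  8:108  9:56  10:181  11:232  12:217  13:2  14:153  15:328
  16:101  17:80  18:152  19:65
Giant step factor: 263^(-20) ≡ 148 (mod 373).
Scan 124·148^i mod 373 for i = 0, 1, …:
  i=0: 124   i=1: 75   i=2: 283   i=3: 108
Match at i=3, j=8: x = 3·20 + 8 = 68.

68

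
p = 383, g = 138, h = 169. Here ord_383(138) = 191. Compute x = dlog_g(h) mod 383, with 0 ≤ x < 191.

Baby-step giant-step with m = ceil(sqrt(191)) = 14.
Baby table (138^j mod 383 for j=0..13):
  0:1  1:138  2:277  3:309  4:129  5:184  6:114  7:29
  8:172  9:373  10:152  11:294  12:357  13:242
Giant step factor: 138^(-14) ≡ 143 (mod 383).
Scan 169·143^i mod 383 for i = 0, 1, …:
  i=0: 169   i=1: 38   i=2: 72   i=3: 338
  i=4: 76   i=5: 144   i=6: 293   i=7: 152
Match at i=7, j=10: x = 7·14 + 10 = 108.

108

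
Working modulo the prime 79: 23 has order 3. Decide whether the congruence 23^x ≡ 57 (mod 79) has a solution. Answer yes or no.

no

57 ∈ ⟨23⟩ iff 57^3 ≡ 1 (mod 79), since |⟨23⟩| = 3.
57^3 mod 79 = 17.
Since 17 ≠ 1, 57 does not lie in the subgroup.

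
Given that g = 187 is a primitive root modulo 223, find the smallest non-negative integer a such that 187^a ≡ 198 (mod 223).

209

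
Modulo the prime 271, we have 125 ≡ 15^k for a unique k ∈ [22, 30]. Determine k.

30

Compute 15^22 mod 271 = 205, then multiply by 15 repeatedly:
  15^22=205  15^23=94  15^24=55  15^25=12  15^26=180
  15^27=261  15^28=121  15^29=189  15^30=125
Found 125 at exponent 30.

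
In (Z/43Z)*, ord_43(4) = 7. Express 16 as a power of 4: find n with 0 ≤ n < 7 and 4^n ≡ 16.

2

Successive powers of 4 modulo 43:
  4^0=1  4^1=4  4^2=16
So 4^2 ≡ 16 (mod 43), giving n = 2.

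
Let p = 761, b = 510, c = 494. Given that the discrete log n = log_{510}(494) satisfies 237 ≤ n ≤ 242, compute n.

Compute 510^237 mod 761 = 569, then multiply by 510 repeatedly:
  510^237=569  510^238=249  510^239=664  510^240=756  510^241=494
Found 494 at exponent 241.

241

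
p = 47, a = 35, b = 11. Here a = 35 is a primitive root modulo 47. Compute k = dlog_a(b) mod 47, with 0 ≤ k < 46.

Successive powers of 35 modulo 47:
  35^0=1  35^1=35  35^2=3  35^3=11
So 35^3 ≡ 11 (mod 47), giving k = 3.

3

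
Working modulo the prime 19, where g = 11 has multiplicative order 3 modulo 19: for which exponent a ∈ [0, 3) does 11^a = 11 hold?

Successive powers of 11 modulo 19:
  11^0=1  11^1=11
So 11^1 ≡ 11 (mod 19), giving a = 1.

1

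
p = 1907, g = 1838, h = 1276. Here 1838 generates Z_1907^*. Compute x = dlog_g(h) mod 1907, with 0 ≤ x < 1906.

111

Baby-step giant-step with m = ceil(sqrt(1906)) = 44.
Baby table (1838^j mod 1907 for j=0..43):
  0:1  1:1838  2:947  3:1402  4:519  5:422  6:1394  7:1071
  8:474  9:1620  10:733  11:912  12:3  13:1700  14:934  15:392
  16:1557  17:1266  18:368  19:1306  20:1422  21:1046  22:292  23:829
  24:9  25:1286  26:895  27:1176  28:857  29:1891  30:1104  31:104
  32:452  33:1231  34:876  35:580  36:27  37:44  38:778  39:1621
  40:664  41:1859  42:1405  43:312
Giant step factor: 1838^(-44) ≡ 1419 (mod 1907).
Scan 1276·1419^i mod 1907 for i = 0, 1, …:
  i=0: 1276   i=1: 901   i=2: 829
Match at i=2, j=23: x = 2·44 + 23 = 111.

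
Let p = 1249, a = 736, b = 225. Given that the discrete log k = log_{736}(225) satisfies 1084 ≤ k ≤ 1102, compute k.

Compute 736^1084 mod 1249 = 726, then multiply by 736 repeatedly:
  736^1084=726  736^1085=1013  736^1086=1164  736^1087=1139  736^1088=225
Found 225 at exponent 1088.

1088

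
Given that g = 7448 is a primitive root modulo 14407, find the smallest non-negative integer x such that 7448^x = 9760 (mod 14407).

8378

Baby-step giant-step with m = ceil(sqrt(14406)) = 121.
Baby table (7448^j mod 14407 for j=0..120):
  0:1  1:7448  2:5754  3:9374  4:1230  5:12595  6:3583  7:4420
  8:165  9:4325  10:12955  11:5161  12:1252  13:3567  14:508  15:8950
  16:12818  17:7682  18:5339  19:1552  20:4882  21:12275  22:11785  23:7236
  24:11548  25:14121  26:2108  27:11161  28:13145  29:8395  30:13987  31:12566
  32:3696  33:10438  34:2052  35:11876  36:7875  37:2103  38:2735  39:13189
  40:4746  41:7837  42:7219  43:188  44:2745  45:1227  46:4658  47:728
  48:5112  49:10882  50:9761  51:2206  52:6308  53:757  54:4999  55:4864
  56:7874  57:9062  58:11388  59:3815  60:3516  61:9649  62:3636  63:10175
  64:2580  65:11309  66:6110  67:9974  68:3860  69:7315  70:9253  71:7663
  72:7897  73:7482  74:14067  75:3312  76:2992  77:11194  78:14010  79:10986
  80:6375  81:9935  82:1528  83:13421  84:3842  85:2914  86:6530  87:11815
  88:164  89:11284  90:7201  91:10194  92:22  93:5379  94:11332  95:4530
  96:12653  97:3357  98:6791  99:10798  100:3630  101:8708  102:11277  103:12693
  104:13137  105:6439  106:11176  107:9609  108:8263  109:10527  110:2202  111:5330
  112:6555  113:10724  114:14351  115:715  116:9137  117:8115  118:3155  119:623
  120:1050
Giant step factor: 7448^(-121) ≡ 12136 (mod 14407).
Scan 9760·12136^i mod 14407 for i = 0, 1, …:
  i=0: 9760   i=1: 7413   i=2: 6860   i=3: 9314
  i=4: 11789   i=5: 9794   i=6: 2234   i=7: 12257
  i=8: 13084   i=9: 7877     …   i=68: 5617
  i=69: 8395
Match at i=69, j=29: x = 69·121 + 29 = 8378.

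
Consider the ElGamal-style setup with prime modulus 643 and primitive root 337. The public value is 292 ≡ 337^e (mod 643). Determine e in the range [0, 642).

Baby-step giant-step with m = ceil(sqrt(642)) = 26.
Baby table (337^j mod 643 for j=0..25):
  0:1  1:337  2:401  3:107  4:51  5:469  6:518  7:313
  8:29  9:128  10:55  11:531  12:193  13:98  14:233  15:75
  16:198  17:497  18:309  19:610  20:453  21:270  22:327  23:246
  24:598  25:267
Giant step factor: 337^(-26) ≡ 345 (mod 643).
Scan 292·345^i mod 643 for i = 0, 1, …:
  i=0: 292   i=1: 432   i=2: 507   i=3: 19
  i=4: 125   i=5: 44   i=6: 391   i=7: 508
  i=8: 364   i=9: 195     …   i=15: 140
  i=16: 75
Match at i=16, j=15: e = 16·26 + 15 = 431.

431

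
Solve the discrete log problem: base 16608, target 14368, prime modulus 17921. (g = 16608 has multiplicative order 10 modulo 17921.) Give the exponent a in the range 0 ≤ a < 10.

7

Successive powers of 16608 modulo 17921:
  16608^0=1  16608^1=16608  16608^2=3553  16608^3=12292  16608^4=7425  16608^5=17920
  16608^6=1313  16608^7=14368
So 16608^7 ≡ 14368 (mod 17921), giving a = 7.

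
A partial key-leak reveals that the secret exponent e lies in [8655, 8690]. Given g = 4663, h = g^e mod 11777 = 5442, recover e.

8664

Compute 4663^8655 mod 11777 = 9128, then multiply by 4663 repeatedly:
  4663^8655=9128  4663^8656=1786  4663^8657=1779  4663^8658=4469  4663^8659=5434
  4663^8660=6415  4663^8661=11342  4663^8662=9016  4663^8663=9495  4663^8664=5442
Found 5442 at exponent 8664.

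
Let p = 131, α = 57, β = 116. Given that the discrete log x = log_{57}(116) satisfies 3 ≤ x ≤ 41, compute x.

9

Compute 57^3 mod 131 = 90, then multiply by 57 repeatedly:
  57^3=90  57^4=21  57^5=18  57^6=109  57^7=56
  57^8=48  57^9=116
Found 116 at exponent 9.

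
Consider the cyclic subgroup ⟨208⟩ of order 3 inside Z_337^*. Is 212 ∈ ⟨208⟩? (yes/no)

⟨208⟩ has order 3; its elements mod 337 are {1, 128, 208}.
212 is not in this set.

no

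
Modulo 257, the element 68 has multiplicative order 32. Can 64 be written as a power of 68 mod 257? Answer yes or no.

yes

64 ∈ ⟨68⟩ iff 64^32 ≡ 1 (mod 257), since |⟨68⟩| = 32.
64^32 mod 257 = 1.
Since 1 = 1, 64 lies in the subgroup.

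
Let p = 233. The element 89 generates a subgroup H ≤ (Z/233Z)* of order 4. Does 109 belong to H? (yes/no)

109 ∈ ⟨89⟩ iff 109^4 ≡ 1 (mod 233), since |⟨89⟩| = 4.
109^4 mod 233 = 4.
Since 4 ≠ 1, 109 does not lie in the subgroup.

no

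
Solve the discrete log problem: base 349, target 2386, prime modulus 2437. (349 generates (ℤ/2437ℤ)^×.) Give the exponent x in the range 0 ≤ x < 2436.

Baby-step giant-step with m = ceil(sqrt(2436)) = 50.
Baby table (349^j mod 2437 for j=0..49):
  0:1  1:349  2:2388  3:2395  4:2401  5:2058  6:1764  7:1512
  8:1296  9:1459  10:2295  11:1619  12:2084  13:1090  14:238  15:204
  16:523  17:2189  18:1180  19:2404  20:668  21:1617  22:1386  23:1188
  24:322  25:276  26:1281  27:1098  28:593  29:2249  30:187  31:1901
  32:585  33:1894  34:579  35:2237  36:873  37:52  38:1089  39:2326
  40:253  41:565  42:2225  43:1559  44:640  45:1593  46:321  47:2364
  48:1330  49:1140
Giant step factor: 349^(-50) ≡ 1635 (mod 2437).
Scan 2386·1635^i mod 2437 for i = 0, 1, …:
  i=0: 2386   i=1: 1910   i=2: 1053   i=3: 1133
  i=4: 335   i=5: 1837   i=6: 1111   i=7: 920
  i=8: 571   i=9: 214   i=10: 1399   i=11: 1459
Match at i=11, j=9: x = 11·50 + 9 = 559.

559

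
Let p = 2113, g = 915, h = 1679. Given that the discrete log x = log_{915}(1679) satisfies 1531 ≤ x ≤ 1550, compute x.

1533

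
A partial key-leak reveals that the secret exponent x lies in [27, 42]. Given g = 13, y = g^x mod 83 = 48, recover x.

34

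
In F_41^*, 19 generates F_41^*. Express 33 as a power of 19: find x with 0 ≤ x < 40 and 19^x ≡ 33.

2

Successive powers of 19 modulo 41:
  19^0=1  19^1=19  19^2=33
So 19^2 ≡ 33 (mod 41), giving x = 2.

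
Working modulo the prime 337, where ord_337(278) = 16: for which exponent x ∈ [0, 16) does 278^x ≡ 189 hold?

4

Successive powers of 278 modulo 337:
  278^0=1  278^1=278  278^2=111  278^3=191  278^4=189
So 278^4 ≡ 189 (mod 337), giving x = 4.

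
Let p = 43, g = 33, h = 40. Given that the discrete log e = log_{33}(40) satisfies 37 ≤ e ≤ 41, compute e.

40

Compute 33^37 mod 43 = 12, then multiply by 33 repeatedly:
  33^37=12  33^38=9  33^39=39  33^40=40
Found 40 at exponent 40.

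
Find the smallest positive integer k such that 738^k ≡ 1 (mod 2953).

The order of 738 must divide p − 1 = 2952 = 2^3 · 3^2 · 41.
Divisors: 1, 2, 3, 4, 6, 8, 9, 12, 18, 24, 36, 41, 72, 82, 123, 164, 246, 328, 369, 492, 738, 984, 1476, 2952.
Check each in increasing order: 738^1 ≡ 738;  738^2 ≡ 1292;  738^3 ≡ 2630;  738^4 ≡ 819;  738^6 ≡ 974;  738^8 ≡ 430;  738^9 ≡ 1369;  738^12 ≡ 763;  738^18 ≡ 1959;  738^24 ≡ 428;  738^36 ≡ 1734;  738^41 ≡ 800;  738^72 ≡ 602;  738^82 ≡ 2152;  738^123 ≡ 1.
Smallest exponent giving 1 is 123.

123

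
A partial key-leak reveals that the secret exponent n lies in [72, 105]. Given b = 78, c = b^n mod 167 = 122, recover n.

88

Compute 78^72 mod 167 = 47, then multiply by 78 repeatedly:
  78^72=47  78^73=159  78^74=44  78^75=92  78^76=162
  78^77=111  78^78=141  78^79=143  78^80=132  78^81=109
  78^82=152  78^83=166  78^84=89  78^85=95  78^86=62
  78^87=160  78^88=122
Found 122 at exponent 88.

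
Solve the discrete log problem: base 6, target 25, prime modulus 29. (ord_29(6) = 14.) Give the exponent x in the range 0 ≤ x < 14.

12

Successive powers of 6 modulo 29:
  6^0=1  6^1=6  6^2=7  6^3=13  6^4=20  6^5=4
  6^6=24  6^7=28  6^8=23  6^9=22  6^10=16  6^11=9
  6^12=25
So 6^12 ≡ 25 (mod 29), giving x = 12.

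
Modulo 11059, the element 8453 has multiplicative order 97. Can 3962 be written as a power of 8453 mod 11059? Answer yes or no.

no

3962 ∈ ⟨8453⟩ iff 3962^97 ≡ 1 (mod 11059), since |⟨8453⟩| = 97.
3962^97 mod 11059 = 7853.
Since 7853 ≠ 1, 3962 does not lie in the subgroup.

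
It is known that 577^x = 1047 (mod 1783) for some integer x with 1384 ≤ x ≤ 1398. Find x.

1396

Compute 577^1384 mod 1783 = 1305, then multiply by 577 repeatedly:
  577^1384=1305  577^1385=559  577^1386=1603  577^1387=1337  577^1388=1193
  577^1389=123  577^1390=1434  577^1391=106  577^1392=540  577^1393=1338
  577^1394=1770  577^1395=1414  577^1396=1047
Found 1047 at exponent 1396.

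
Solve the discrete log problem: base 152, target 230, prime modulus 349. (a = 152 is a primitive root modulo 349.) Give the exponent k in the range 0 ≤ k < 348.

Baby-step giant-step with m = ceil(sqrt(348)) = 19.
Baby table (152^j mod 349 for j=0..18):
  0:1  1:152  2:70  3:170  4:14  5:34  6:282  7:286
  8:196  9:127  10:109  11:165  12:301  13:33  14:130  15:216
  16:26  17:113  18:75
Giant step factor: 152^(-19) ≡ 173 (mod 349).
Scan 230·173^i mod 349 for i = 0, 1, …:
  i=0: 230   i=1: 4   i=2: 343   i=3: 9
  i=4: 161   i=5: 282
Match at i=5, j=6: k = 5·19 + 6 = 101.

101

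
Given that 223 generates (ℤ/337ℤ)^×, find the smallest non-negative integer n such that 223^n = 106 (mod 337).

149

Baby-step giant-step with m = ceil(sqrt(336)) = 19.
Baby table (223^j mod 337 for j=0..18):
  0:1  1:223  2:190  3:245  4:41  5:44  6:39  7:272
  8:333  9:119  10:251  11:31  12:173  13:161  14:181  15:260
  16:16  17:198  18:7
Giant step factor: 223^(-19) ≡ 231 (mod 337).
Scan 106·231^i mod 337 for i = 0, 1, …:
  i=0: 106   i=1: 222   i=2: 58   i=3: 255
  i=4: 267   i=5: 6   i=6: 38   i=7: 16
Match at i=7, j=16: n = 7·19 + 16 = 149.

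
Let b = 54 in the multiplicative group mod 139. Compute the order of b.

69

The order of 54 must divide p − 1 = 138 = 2 · 3 · 23.
Divisors: 1, 2, 3, 6, 23, 46, 69, 138.
Check each in increasing order: 54^1 ≡ 54;  54^2 ≡ 136;  54^3 ≡ 116;  54^6 ≡ 112;  54^23 ≡ 42;  54^46 ≡ 96;  54^69 ≡ 1.
Smallest exponent giving 1 is 69.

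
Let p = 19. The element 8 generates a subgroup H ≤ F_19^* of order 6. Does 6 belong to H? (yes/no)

⟨8⟩ has order 6; its elements mod 19 are {1, 7, 8, 11, 12, 18}.
6 is not in this set.

no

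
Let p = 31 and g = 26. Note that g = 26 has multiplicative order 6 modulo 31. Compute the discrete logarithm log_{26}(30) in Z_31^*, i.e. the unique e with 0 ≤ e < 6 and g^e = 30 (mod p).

Successive powers of 26 modulo 31:
  26^0=1  26^1=26  26^2=25  26^3=30
So 26^3 ≡ 30 (mod 31), giving e = 3.

3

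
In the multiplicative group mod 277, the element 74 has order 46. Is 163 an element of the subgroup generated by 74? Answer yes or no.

163 ∈ ⟨74⟩ iff 163^46 ≡ 1 (mod 277), since |⟨74⟩| = 46.
163^46 mod 277 = 161.
Since 161 ≠ 1, 163 does not lie in the subgroup.

no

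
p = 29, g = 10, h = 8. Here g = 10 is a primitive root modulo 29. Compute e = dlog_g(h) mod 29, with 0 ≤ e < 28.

5

Successive powers of 10 modulo 29:
  10^0=1  10^1=10  10^2=13  10^3=14  10^4=24  10^5=8
So 10^5 ≡ 8 (mod 29), giving e = 5.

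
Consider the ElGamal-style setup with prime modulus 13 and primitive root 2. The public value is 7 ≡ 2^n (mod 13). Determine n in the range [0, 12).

11

Successive powers of 2 modulo 13:
  2^0=1  2^1=2  2^2=4  2^3=8  2^4=3  2^5=6
  2^6=12  2^7=11  2^8=9  2^9=5  2^10=10  2^11=7
So 2^11 ≡ 7 (mod 13), giving n = 11.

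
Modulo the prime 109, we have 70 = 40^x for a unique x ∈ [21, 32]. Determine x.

23

Compute 40^21 mod 109 = 107, then multiply by 40 repeatedly:
  40^21=107  40^22=29  40^23=70
Found 70 at exponent 23.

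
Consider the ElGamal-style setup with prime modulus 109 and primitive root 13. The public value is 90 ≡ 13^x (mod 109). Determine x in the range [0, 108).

39

Baby-step giant-step with m = ceil(sqrt(108)) = 11.
Baby table (13^j mod 109 for j=0..10):
  0:1  1:13  2:60  3:17  4:3  5:39  6:71  7:51
  8:9  9:8  10:104
Giant step factor: 13^(-11) ≡ 57 (mod 109).
Scan 90·57^i mod 109 for i = 0, 1, …:
  i=0: 90   i=1: 7   i=2: 72   i=3: 71
Match at i=3, j=6: x = 3·11 + 6 = 39.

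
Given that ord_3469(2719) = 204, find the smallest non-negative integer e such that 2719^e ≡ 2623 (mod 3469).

Baby-step giant-step with m = ceil(sqrt(204)) = 15.
Baby table (2719^j mod 3469 for j=0..14):
  0:1  1:2719  2:522  3:497  4:1902  5:2728  6:710  7:1726
  8:2906  9:2501  10:979  11:1178  12:1095  13:903  14:2674
Giant step factor: 2719^(-15) ≡ 2581 (mod 3469).
Scan 2623·2581^i mod 3469 for i = 0, 1, …:
  i=0: 2623   i=1: 1944   i=2: 1290   i=3: 2719
Match at i=3, j=1: e = 3·15 + 1 = 46.

46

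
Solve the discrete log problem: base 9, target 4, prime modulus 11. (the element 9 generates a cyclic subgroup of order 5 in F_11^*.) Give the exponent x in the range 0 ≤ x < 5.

2

Successive powers of 9 modulo 11:
  9^0=1  9^1=9  9^2=4
So 9^2 ≡ 4 (mod 11), giving x = 2.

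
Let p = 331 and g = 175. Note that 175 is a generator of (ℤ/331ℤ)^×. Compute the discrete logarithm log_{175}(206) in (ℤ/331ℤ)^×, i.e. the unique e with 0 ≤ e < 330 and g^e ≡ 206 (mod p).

291

Baby-step giant-step with m = ceil(sqrt(330)) = 19.
Baby table (175^j mod 331 for j=0..18):
  0:1  1:175  2:173  3:154  4:139  5:162  6:215  7:222
  8:123  9:10  10:95  11:75  12:216  13:66  14:296  15:164
  16:234  17:237  18:100
Giant step factor: 175^(-19) ≡ 254 (mod 331).
Scan 206·254^i mod 331 for i = 0, 1, …:
  i=0: 206   i=1: 26   i=2: 315   i=3: 239
  i=4: 133   i=5: 20   i=6: 115   i=7: 82
  i=8: 306   i=9: 270     …   i=14: 23
  i=15: 215
Match at i=15, j=6: e = 15·19 + 6 = 291.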